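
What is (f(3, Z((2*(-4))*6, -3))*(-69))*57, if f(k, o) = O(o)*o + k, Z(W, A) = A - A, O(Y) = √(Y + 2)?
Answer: -11799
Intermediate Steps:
O(Y) = √(2 + Y)
Z(W, A) = 0
f(k, o) = k + o*√(2 + o) (f(k, o) = √(2 + o)*o + k = o*√(2 + o) + k = k + o*√(2 + o))
(f(3, Z((2*(-4))*6, -3))*(-69))*57 = ((3 + 0*√(2 + 0))*(-69))*57 = ((3 + 0*√2)*(-69))*57 = ((3 + 0)*(-69))*57 = (3*(-69))*57 = -207*57 = -11799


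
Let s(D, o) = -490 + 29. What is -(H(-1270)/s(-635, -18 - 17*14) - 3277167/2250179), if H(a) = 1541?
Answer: 4978299826/1037332519 ≈ 4.7991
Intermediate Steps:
s(D, o) = -461
-(H(-1270)/s(-635, -18 - 17*14) - 3277167/2250179) = -(1541/(-461) - 3277167/2250179) = -(1541*(-1/461) - 3277167*1/2250179) = -(-1541/461 - 3277167/2250179) = -1*(-4978299826/1037332519) = 4978299826/1037332519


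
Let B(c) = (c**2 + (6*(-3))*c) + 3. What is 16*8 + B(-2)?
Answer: 171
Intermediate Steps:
B(c) = 3 + c**2 - 18*c (B(c) = (c**2 - 18*c) + 3 = 3 + c**2 - 18*c)
16*8 + B(-2) = 16*8 + (3 + (-2)**2 - 18*(-2)) = 128 + (3 + 4 + 36) = 128 + 43 = 171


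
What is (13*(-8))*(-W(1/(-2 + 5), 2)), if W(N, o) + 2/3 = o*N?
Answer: 0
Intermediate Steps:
W(N, o) = -2/3 + N*o (W(N, o) = -2/3 + o*N = -2/3 + N*o)
(13*(-8))*(-W(1/(-2 + 5), 2)) = (13*(-8))*(-(-2/3 + 2/(-2 + 5))) = -(-104)*(-2/3 + 2/3) = -(-104)*0 = -104*0 = 0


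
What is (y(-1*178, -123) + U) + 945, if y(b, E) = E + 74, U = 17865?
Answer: 18761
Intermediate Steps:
y(b, E) = 74 + E
(y(-1*178, -123) + U) + 945 = ((74 - 123) + 17865) + 945 = (-49 + 17865) + 945 = 17816 + 945 = 18761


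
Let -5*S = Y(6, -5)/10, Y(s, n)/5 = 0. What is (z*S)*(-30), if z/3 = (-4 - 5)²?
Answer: 0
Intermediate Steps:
z = 243 (z = 3*(-4 - 5)² = 3*(-9)² = 3*81 = 243)
Y(s, n) = 0 (Y(s, n) = 5*0 = 0)
S = 0 (S = -0/10 = -⅕*0 = 0)
(z*S)*(-30) = (243*0)*(-30) = 0*(-30) = 0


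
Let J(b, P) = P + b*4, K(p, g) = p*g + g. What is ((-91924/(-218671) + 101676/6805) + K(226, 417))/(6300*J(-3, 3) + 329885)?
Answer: 140880766711561/406514620703675 ≈ 0.34656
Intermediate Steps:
K(p, g) = g + g*p (K(p, g) = g*p + g = g + g*p)
J(b, P) = P + 4*b
((-91924/(-218671) + 101676/6805) + K(226, 417))/(6300*J(-3, 3) + 329885) = ((-91924/(-218671) + 101676/6805) + 417*(1 + 226))/(6300*(3 + 4*(-3)) + 329885) = ((-91924*(-1/218671) + 101676*(1/6805)) + 417*227)/(6300*(3 - 12) + 329885) = ((91924/218671 + 101676/6805) + 94659)/(6300*(-9) + 329885) = (22859135416/1488056155 + 94659)/(-56700 + 329885) = (140880766711561/1488056155)/273185 = (140880766711561/1488056155)*(1/273185) = 140880766711561/406514620703675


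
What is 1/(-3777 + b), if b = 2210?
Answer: -1/1567 ≈ -0.00063816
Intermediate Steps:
1/(-3777 + b) = 1/(-3777 + 2210) = 1/(-1567) = -1/1567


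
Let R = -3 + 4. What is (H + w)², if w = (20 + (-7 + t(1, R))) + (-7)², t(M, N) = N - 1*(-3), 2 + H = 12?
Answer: 5776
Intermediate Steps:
R = 1
H = 10 (H = -2 + 12 = 10)
t(M, N) = 3 + N (t(M, N) = N + 3 = 3 + N)
w = 66 (w = (20 + (-7 + (3 + 1))) + (-7)² = (20 + (-7 + 4)) + 49 = (20 - 3) + 49 = 17 + 49 = 66)
(H + w)² = (10 + 66)² = 76² = 5776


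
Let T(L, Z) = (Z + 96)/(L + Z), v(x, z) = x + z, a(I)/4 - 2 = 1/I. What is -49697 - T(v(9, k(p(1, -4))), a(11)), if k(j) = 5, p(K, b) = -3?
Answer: -149105/3 ≈ -49702.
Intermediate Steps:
a(I) = 8 + 4/I
T(L, Z) = (96 + Z)/(L + Z)
-49697 - T(v(9, k(p(1, -4))), a(11)) = -49697 - (96 + (8 + 4/11))/((9 + 5) + (8 + 4/11)) = -49697 - (96 + (8 + 4*(1/11)))/(14 + (8 + 4*(1/11))) = -49697 - (96 + (8 + 4/11))/(14 + (8 + 4/11)) = -49697 - (96 + 92/11)/(14 + 92/11) = -49697 - 1148/(246/11*11) = -49697 - 11*1148/(246*11) = -49697 - 1*14/3 = -49697 - 14/3 = -149105/3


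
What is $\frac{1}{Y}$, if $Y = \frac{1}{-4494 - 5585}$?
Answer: $-10079$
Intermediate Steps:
$Y = - \frac{1}{10079}$ ($Y = \frac{1}{-10079} = - \frac{1}{10079} \approx -9.9216 \cdot 10^{-5}$)
$\frac{1}{Y} = \frac{1}{- \frac{1}{10079}} = -10079$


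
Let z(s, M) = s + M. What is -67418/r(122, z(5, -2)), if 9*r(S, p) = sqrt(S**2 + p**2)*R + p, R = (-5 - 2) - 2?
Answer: 101127/67018 + 303381*sqrt(14893)/67018 ≈ 553.95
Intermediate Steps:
R = -9 (R = -7 - 2 = -9)
z(s, M) = M + s
r(S, p) = -sqrt(S**2 + p**2) + p/9 (r(S, p) = (sqrt(S**2 + p**2)*(-9) + p)/9 = (-9*sqrt(S**2 + p**2) + p)/9 = (p - 9*sqrt(S**2 + p**2))/9 = -sqrt(S**2 + p**2) + p/9)
-67418/r(122, z(5, -2)) = -67418/(-sqrt(122**2 + (-2 + 5)**2) + (-2 + 5)/9) = -67418/(-sqrt(14884 + 3**2) + (1/9)*3) = -67418/(-sqrt(14884 + 9) + 1/3) = -67418/(-sqrt(14893) + 1/3) = -67418/(1/3 - sqrt(14893))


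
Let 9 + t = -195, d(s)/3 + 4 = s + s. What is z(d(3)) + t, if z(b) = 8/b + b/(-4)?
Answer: -1225/6 ≈ -204.17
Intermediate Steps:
d(s) = -12 + 6*s (d(s) = -12 + 3*(s + s) = -12 + 3*(2*s) = -12 + 6*s)
z(b) = 8/b - b/4 (z(b) = 8/b + b*(-1/4) = 8/b - b/4)
t = -204 (t = -9 - 195 = -204)
z(d(3)) + t = (8/(-12 + 6*3) - (-12 + 6*3)/4) - 204 = (8/(-12 + 18) - (-12 + 18)/4) - 204 = (8/6 - 1/4*6) - 204 = (8*(1/6) - 3/2) - 204 = (4/3 - 3/2) - 204 = -1/6 - 204 = -1225/6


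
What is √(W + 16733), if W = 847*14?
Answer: √28591 ≈ 169.09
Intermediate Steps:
W = 11858
√(W + 16733) = √(11858 + 16733) = √28591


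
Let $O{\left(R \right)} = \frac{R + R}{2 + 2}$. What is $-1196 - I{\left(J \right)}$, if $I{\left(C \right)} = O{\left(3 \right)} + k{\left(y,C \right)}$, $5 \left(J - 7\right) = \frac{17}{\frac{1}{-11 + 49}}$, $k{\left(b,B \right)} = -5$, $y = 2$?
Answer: $- \frac{2385}{2} \approx -1192.5$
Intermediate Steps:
$O{\left(R \right)} = \frac{R}{2}$ ($O{\left(R \right)} = \frac{2 R}{4} = 2 R \frac{1}{4} = \frac{R}{2}$)
$J = \frac{681}{5}$ ($J = 7 + \frac{17 \frac{1}{\frac{1}{-11 + 49}}}{5} = 7 + \frac{17 \frac{1}{\frac{1}{38}}}{5} = 7 + \frac{17 \cdot 38}{5} = 7 + \frac{1}{5} \cdot 646 = 7 + \frac{646}{5} = \frac{681}{5} \approx 136.2$)
$I{\left(C \right)} = - \frac{7}{2}$ ($I{\left(C \right)} = \frac{1}{2} \cdot 3 - 5 = \frac{3}{2} - 5 = - \frac{7}{2}$)
$-1196 - I{\left(J \right)} = -1196 - - \frac{7}{2} = -1196 + \frac{7}{2} = - \frac{2385}{2}$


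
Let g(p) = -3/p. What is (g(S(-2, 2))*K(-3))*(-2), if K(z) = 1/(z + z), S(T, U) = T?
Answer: ½ ≈ 0.50000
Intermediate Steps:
K(z) = 1/(2*z)
(g(S(-2, 2))*K(-3))*(-2) = ((-3/(-2))*((½)/(-3)))*(-2) = ((-3*(-½))*((½)*(-⅓)))*(-2) = ((3/2)*(-⅙))*(-2) = -¼*(-2) = ½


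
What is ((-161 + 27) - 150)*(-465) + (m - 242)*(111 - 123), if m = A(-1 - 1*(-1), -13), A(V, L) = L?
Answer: 135120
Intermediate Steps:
m = -13
((-161 + 27) - 150)*(-465) + (m - 242)*(111 - 123) = ((-161 + 27) - 150)*(-465) + (-13 - 242)*(111 - 123) = (-134 - 150)*(-465) - 255*(-12) = -284*(-465) + 3060 = 132060 + 3060 = 135120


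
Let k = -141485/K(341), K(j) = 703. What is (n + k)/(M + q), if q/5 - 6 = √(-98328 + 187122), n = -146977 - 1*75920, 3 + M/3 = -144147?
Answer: 2260664027464/4381678003155 + 78419038*√9866/4381678003155 ≈ 0.51771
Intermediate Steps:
k = -141485/703 ≈ -201.26
M = -432450 (M = -9 + 3*(-144147) = -9 - 432441 = -432450)
n = -222897 (n = -146977 - 75920 = -222897)
q = 30 + 15*√9866 (q = 30 + 5*√(-98328 + 187122) = 30 + 5*√88794 = 30 + 5*(3*√9866) = 30 + 15*√9866 ≈ 1519.9)
(n + k)/(M + q) = (-222897 - 141485/703)/(-432450 + (30 + 15*√9866)) = -156838076/(703*(-432420 + 15*√9866))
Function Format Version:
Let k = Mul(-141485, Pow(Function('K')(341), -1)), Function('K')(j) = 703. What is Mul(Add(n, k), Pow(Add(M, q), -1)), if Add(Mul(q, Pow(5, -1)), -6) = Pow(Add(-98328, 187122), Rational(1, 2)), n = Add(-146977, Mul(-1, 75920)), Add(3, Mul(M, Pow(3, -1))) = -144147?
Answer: Add(Rational(2260664027464, 4381678003155), Mul(Rational(78419038, 4381678003155), Pow(9866, Rational(1, 2)))) ≈ 0.51771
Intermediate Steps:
k = Rational(-141485, 703) (k = Mul(-141485, Pow(703, -1)) = Mul(-141485, Rational(1, 703)) = Rational(-141485, 703) ≈ -201.26)
M = -432450 (M = Add(-9, Mul(3, -144147)) = Add(-9, -432441) = -432450)
n = -222897 (n = Add(-146977, -75920) = -222897)
q = Add(30, Mul(15, Pow(9866, Rational(1, 2)))) (q = Add(30, Mul(5, Pow(Add(-98328, 187122), Rational(1, 2)))) = Add(30, Mul(5, Pow(88794, Rational(1, 2)))) = Add(30, Mul(5, Mul(3, Pow(9866, Rational(1, 2))))) = Add(30, Mul(15, Pow(9866, Rational(1, 2)))) ≈ 1519.9)
Mul(Add(n, k), Pow(Add(M, q), -1)) = Mul(Add(-222897, Rational(-141485, 703)), Pow(Add(-432450, Add(30, Mul(15, Pow(9866, Rational(1, 2))))), -1)) = Mul(Rational(-156838076, 703), Pow(Add(-432420, Mul(15, Pow(9866, Rational(1, 2)))), -1))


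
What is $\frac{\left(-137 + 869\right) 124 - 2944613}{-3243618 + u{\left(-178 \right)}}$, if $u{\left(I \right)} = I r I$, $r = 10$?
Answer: $\frac{2853845}{2926778} \approx 0.97508$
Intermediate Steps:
$u{\left(I \right)} = 10 I^{2}$ ($u{\left(I \right)} = I 10 I = 10 I I = 10 I^{2}$)
$\frac{\left(-137 + 869\right) 124 - 2944613}{-3243618 + u{\left(-178 \right)}} = \frac{\left(-137 + 869\right) 124 - 2944613}{-3243618 + 10 \left(-178\right)^{2}} = \frac{732 \cdot 124 - 2944613}{-3243618 + 10 \cdot 31684} = \frac{90768 - 2944613}{-3243618 + 316840} = - \frac{2853845}{-2926778} = \left(-2853845\right) \left(- \frac{1}{2926778}\right) = \frac{2853845}{2926778}$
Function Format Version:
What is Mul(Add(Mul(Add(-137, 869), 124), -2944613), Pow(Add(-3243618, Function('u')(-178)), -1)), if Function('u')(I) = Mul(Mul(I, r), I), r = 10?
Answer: Rational(2853845, 2926778) ≈ 0.97508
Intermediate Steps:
Function('u')(I) = Mul(10, Pow(I, 2)) (Function('u')(I) = Mul(Mul(I, 10), I) = Mul(Mul(10, I), I) = Mul(10, Pow(I, 2)))
Mul(Add(Mul(Add(-137, 869), 124), -2944613), Pow(Add(-3243618, Function('u')(-178)), -1)) = Mul(Add(Mul(Add(-137, 869), 124), -2944613), Pow(Add(-3243618, Mul(10, Pow(-178, 2))), -1)) = Mul(Add(Mul(732, 124), -2944613), Pow(Add(-3243618, Mul(10, 31684)), -1)) = Mul(Add(90768, -2944613), Pow(Add(-3243618, 316840), -1)) = Mul(-2853845, Pow(-2926778, -1)) = Mul(-2853845, Rational(-1, 2926778)) = Rational(2853845, 2926778)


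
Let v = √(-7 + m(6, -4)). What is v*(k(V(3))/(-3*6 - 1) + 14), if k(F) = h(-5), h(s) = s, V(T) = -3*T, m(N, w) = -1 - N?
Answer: 271*I*√14/19 ≈ 53.368*I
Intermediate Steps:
k(F) = -5
v = I*√14 (v = √(-7 + (-1 - 1*6)) = √(-7 + (-1 - 6)) = √(-7 - 7) = √(-14) = I*√14 ≈ 3.7417*I)
v*(k(V(3))/(-3*6 - 1) + 14) = (I*√14)*(-5/(-3*6 - 1) + 14) = (I*√14)*(-5/(-18 - 1) + 14) = (I*√14)*(-5/(-19) + 14) = (I*√14)*(-5*(-1/19) + 14) = (I*√14)*(5/19 + 14) = (I*√14)*(271/19) = 271*I*√14/19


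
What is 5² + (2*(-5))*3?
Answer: -5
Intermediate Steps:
5² + (2*(-5))*3 = 25 - 10*3 = 25 - 30 = -5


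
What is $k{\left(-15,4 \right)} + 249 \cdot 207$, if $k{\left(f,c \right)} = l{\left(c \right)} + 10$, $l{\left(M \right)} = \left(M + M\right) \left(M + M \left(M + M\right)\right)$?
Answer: $51841$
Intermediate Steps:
$l{\left(M \right)} = 2 M \left(M + 2 M^{2}\right)$ ($l{\left(M \right)} = 2 M \left(M + M 2 M\right) = 2 M \left(M + 2 M^{2}\right)$)
$k{\left(f,c \right)} = 10 + c^{2} \left(2 + 4 c\right)$ ($k{\left(f,c \right)} = c^{2} \left(2 + 4 c\right) + 10 = 10 + c^{2} \left(2 + 4 c\right)$)
$k{\left(-15,4 \right)} + 249 \cdot 207 = \left(10 + 2 \cdot 4^{2} \left(1 + 2 \cdot 4\right)\right) + 249 \cdot 207 = \left(10 + 2 \cdot 16 \left(1 + 8\right)\right) + 51543 = \left(10 + 2 \cdot 16 \cdot 9\right) + 51543 = \left(10 + 288\right) + 51543 = 298 + 51543 = 51841$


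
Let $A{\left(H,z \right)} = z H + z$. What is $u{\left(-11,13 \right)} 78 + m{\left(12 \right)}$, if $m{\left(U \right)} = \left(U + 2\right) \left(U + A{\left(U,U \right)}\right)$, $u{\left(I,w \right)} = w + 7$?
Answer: $3912$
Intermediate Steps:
$A{\left(H,z \right)} = z + H z$ ($A{\left(H,z \right)} = H z + z = z + H z$)
$u{\left(I,w \right)} = 7 + w$
$m{\left(U \right)} = \left(2 + U\right) \left(U + U \left(1 + U\right)\right)$ ($m{\left(U \right)} = \left(U + 2\right) \left(U + U \left(1 + U\right)\right) = \left(2 + U\right) \left(U + U \left(1 + U\right)\right)$)
$u{\left(-11,13 \right)} 78 + m{\left(12 \right)} = \left(7 + 13\right) 78 + 12 \left(4 + 12^{2} + 4 \cdot 12\right) = 20 \cdot 78 + 12 \left(4 + 144 + 48\right) = 1560 + 12 \cdot 196 = 1560 + 2352 = 3912$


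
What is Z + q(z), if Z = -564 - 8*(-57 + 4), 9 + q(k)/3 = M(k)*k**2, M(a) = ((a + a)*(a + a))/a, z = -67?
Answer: -3609323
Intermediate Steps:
M(a) = 4*a (M(a) = ((2*a)*(2*a))/a = (4*a**2)/a = 4*a)
q(k) = -27 + 12*k**3 (q(k) = -27 + 3*((4*k)*k**2) = -27 + 3*(4*k**3) = -27 + 12*k**3)
Z = -140 (Z = -564 - 8*(-53) = -564 - 1*(-424) = -564 + 424 = -140)
Z + q(z) = -140 + (-27 + 12*(-67)**3) = -140 + (-27 + 12*(-300763)) = -140 + (-27 - 3609156) = -140 - 3609183 = -3609323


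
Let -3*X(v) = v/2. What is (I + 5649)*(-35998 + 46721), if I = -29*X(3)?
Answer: 121459421/2 ≈ 6.0730e+7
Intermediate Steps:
X(v) = -v/6 (X(v) = -v/(3*2) = -v/6)
I = 29/2 (I = -(-29)*3/6 = -29*(-½) = 29/2 ≈ 14.500)
(I + 5649)*(-35998 + 46721) = (29/2 + 5649)*(-35998 + 46721) = (11327/2)*10723 = 121459421/2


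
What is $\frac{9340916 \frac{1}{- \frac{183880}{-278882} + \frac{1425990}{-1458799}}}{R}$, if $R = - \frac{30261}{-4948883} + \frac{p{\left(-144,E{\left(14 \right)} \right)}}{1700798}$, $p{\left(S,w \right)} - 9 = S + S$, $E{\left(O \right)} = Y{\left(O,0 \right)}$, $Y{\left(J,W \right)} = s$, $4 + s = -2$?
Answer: $- \frac{7996599390484345819189297691548}{1620806143147169234565} \approx -4.9337 \cdot 10^{9}$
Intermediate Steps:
$s = -6$ ($s = -4 - 2 = -6$)
$Y{\left(J,W \right)} = -6$
$E{\left(O \right)} = -6$
$p{\left(S,w \right)} = 9 + 2 S$ ($p{\left(S,w \right)} = 9 + \left(S + S\right) = 9 + 2 S$)
$R = \frac{50087109921}{8417050308634}$ ($R = - \frac{30261}{-4948883} + \frac{9 + 2 \left(-144\right)}{1700798} = \left(-30261\right) \left(- \frac{1}{4948883}\right) + \left(9 - 288\right) \frac{1}{1700798} = \frac{30261}{4948883} - \frac{279}{1700798} = \frac{50087109921}{8417050308634} \approx 0.0059507$)
$\frac{9340916 \frac{1}{- \frac{183880}{-278882} + \frac{1425990}{-1458799}}}{R} = \frac{9340916 \frac{1}{- \frac{183880}{-278882} + \frac{1425990}{-1458799}}}{\frac{50087109921}{8417050308634}} = \frac{9340916}{\left(-183880\right) \left(- \frac{1}{278882}\right) + 1425990 \left(- \frac{1}{1458799}\right)} \frac{8417050308634}{50087109921} = \frac{9340916}{\frac{91940}{139441} - \frac{1425990}{1458799}} \cdot \frac{8417050308634}{50087109921} = \frac{9340916}{- \frac{64719491530}{203416391359}} \cdot \frac{8417050308634}{50087109921} = 9340916 \left(- \frac{203416391359}{64719491530}\right) \frac{8417050308634}{50087109921} = \left(- \frac{950047712353772422}{32359745765}\right) \frac{8417050308634}{50087109921} = - \frac{7996599390484345819189297691548}{1620806143147169234565}$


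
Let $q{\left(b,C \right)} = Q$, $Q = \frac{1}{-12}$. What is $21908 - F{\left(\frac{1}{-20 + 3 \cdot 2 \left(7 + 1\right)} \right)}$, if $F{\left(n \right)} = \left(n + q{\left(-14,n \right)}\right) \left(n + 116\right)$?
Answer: $\frac{4295051}{196} \approx 21914.0$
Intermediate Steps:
$Q = - \frac{1}{12} \approx -0.083333$
$q{\left(b,C \right)} = - \frac{1}{12}$
$F{\left(n \right)} = \left(116 + n\right) \left(- \frac{1}{12} + n\right)$ ($F{\left(n \right)} = \left(n - \frac{1}{12}\right) \left(n + 116\right) = \left(- \frac{1}{12} + n\right) \left(116 + n\right) = \left(116 + n\right) \left(- \frac{1}{12} + n\right)$)
$21908 - F{\left(\frac{1}{-20 + 3 \cdot 2 \left(7 + 1\right)} \right)} = 21908 - \left(- \frac{29}{3} + \left(\frac{1}{-20 + 3 \cdot 2 \left(7 + 1\right)}\right)^{2} + \frac{1391}{12 \left(-20 + 3 \cdot 2 \left(7 + 1\right)\right)}\right) = 21908 - \left(- \frac{29}{3} + \left(\frac{1}{-20 + 6 \cdot 8}\right)^{2} + \frac{1391}{12 \left(-20 + 6 \cdot 8\right)}\right) = 21908 - \left(- \frac{29}{3} + \left(\frac{1}{-20 + 48}\right)^{2} + \frac{1391}{12 \left(-20 + 48\right)}\right) = 21908 - \left(- \frac{29}{3} + \left(\frac{1}{28}\right)^{2} + \frac{1391}{12 \cdot 28}\right) = 21908 - \left(- \frac{29}{3} + \left(\frac{1}{28}\right)^{2} + \frac{1391}{12} \cdot \frac{1}{28}\right) = 21908 - \left(- \frac{29}{3} + \frac{1}{784} + \frac{1391}{336}\right) = 21908 - - \frac{1083}{196} = 21908 + \frac{1083}{196} = \frac{4295051}{196}$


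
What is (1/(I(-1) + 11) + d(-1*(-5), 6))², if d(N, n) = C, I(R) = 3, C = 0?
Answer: 1/196 ≈ 0.0051020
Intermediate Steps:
d(N, n) = 0
(1/(I(-1) + 11) + d(-1*(-5), 6))² = (1/(3 + 11) + 0)² = (1/14 + 0)² = (1/14)² = 1/196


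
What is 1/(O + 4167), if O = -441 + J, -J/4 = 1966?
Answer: -1/4138 ≈ -0.00024166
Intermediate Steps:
J = -7864 (J = -4*1966 = -7864)
O = -8305 (O = -441 - 7864 = -8305)
1/(O + 4167) = 1/(-8305 + 4167) = 1/(-4138) = -1/4138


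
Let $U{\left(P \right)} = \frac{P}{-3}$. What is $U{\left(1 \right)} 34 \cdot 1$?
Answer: $- \frac{34}{3} \approx -11.333$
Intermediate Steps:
$U{\left(P \right)} = - \frac{P}{3}$ ($U{\left(P \right)} = P \left(- \frac{1}{3}\right) = - \frac{P}{3}$)
$U{\left(1 \right)} 34 \cdot 1 = \left(- \frac{1}{3}\right) 1 \cdot 34 \cdot 1 = \left(- \frac{1}{3}\right) 34 \cdot 1 = \left(- \frac{34}{3}\right) 1 = - \frac{34}{3}$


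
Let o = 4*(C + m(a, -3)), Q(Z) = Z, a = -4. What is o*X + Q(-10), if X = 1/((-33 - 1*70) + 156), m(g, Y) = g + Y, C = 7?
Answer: -10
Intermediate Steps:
m(g, Y) = Y + g
X = 1/53 (X = 1/((-33 - 70) + 156) = 1/(-103 + 156) = 1/53 ≈ 0.018868)
o = 0 (o = 4*(7 + (-3 - 4)) = 4*(7 - 7) = 4*0 = 0)
o*X + Q(-10) = 0*(1/53) - 10 = 0 - 10 = -10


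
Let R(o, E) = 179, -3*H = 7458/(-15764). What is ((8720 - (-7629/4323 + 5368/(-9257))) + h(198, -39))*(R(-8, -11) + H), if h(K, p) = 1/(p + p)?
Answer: 4271811770020177675/2733657010084 ≈ 1.5627e+6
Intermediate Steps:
H = 1243/7882 (H = -2486/(-15764) = -2486*(-1)/15764 = -⅓*(-3729/7882) = 1243/7882 ≈ 0.15770)
h(K, p) = 1/(2*p)
((8720 - (-7629/4323 + 5368/(-9257))) + h(198, -39))*(R(-8, -11) + H) = ((8720 - (-7629/4323 + 5368/(-9257))) + (½)/(-39))*(179 + 1243/7882) = ((8720 - (-7629*1/4323 + 5368*(-1/9257))) + (½)*(-1/39))*(1412121/7882) = ((8720 - (-2543/1441 - 5368/9257)) - 1/78)*(1412121/7882) = ((8720 - 1*(-31275839/13339337)) - 1/78)*(1412121/7882) = ((8720 + 31275839/13339337) - 1/78)*(1412121/7882) = (116350294479/13339337 - 1/78)*(1412121/7882) = (9075309630025/1040468286)*(1412121/7882) = 4271811770020177675/2733657010084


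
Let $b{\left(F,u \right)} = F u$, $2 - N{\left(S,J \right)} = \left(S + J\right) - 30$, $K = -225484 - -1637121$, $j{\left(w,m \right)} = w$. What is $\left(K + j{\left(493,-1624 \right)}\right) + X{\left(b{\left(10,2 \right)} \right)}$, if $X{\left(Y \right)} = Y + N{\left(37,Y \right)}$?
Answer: $1412125$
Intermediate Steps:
$K = 1411637$ ($K = -225484 + 1637121 = 1411637$)
$N{\left(S,J \right)} = 32 - J - S$ ($N{\left(S,J \right)} = 2 - \left(\left(S + J\right) - 30\right) = 2 - \left(\left(J + S\right) - 30\right) = 2 - \left(-30 + J + S\right) = 32 - J - S$)
$X{\left(Y \right)} = -5$ ($X{\left(Y \right)} = Y - \left(5 + Y\right) = -5$)
$\left(K + j{\left(493,-1624 \right)}\right) + X{\left(b{\left(10,2 \right)} \right)} = \left(1411637 + 493\right) - 5 = 1412130 - 5 = 1412125$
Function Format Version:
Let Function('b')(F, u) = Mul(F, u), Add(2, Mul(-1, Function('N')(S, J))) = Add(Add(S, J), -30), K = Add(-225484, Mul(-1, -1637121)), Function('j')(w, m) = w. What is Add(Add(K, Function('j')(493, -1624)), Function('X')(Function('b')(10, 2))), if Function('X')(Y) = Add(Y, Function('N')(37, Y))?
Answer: 1412125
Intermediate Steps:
K = 1411637 (K = Add(-225484, 1637121) = 1411637)
Function('N')(S, J) = Add(32, Mul(-1, J), Mul(-1, S)) (Function('N')(S, J) = Add(2, Mul(-1, Add(Add(S, J), -30))) = Add(2, Mul(-1, Add(Add(J, S), -30))) = Add(2, Mul(-1, Add(-30, J, S))) = Add(2, Add(30, Mul(-1, J), Mul(-1, S))) = Add(32, Mul(-1, J), Mul(-1, S)))
Function('X')(Y) = -5 (Function('X')(Y) = Add(Y, Add(32, Mul(-1, Y), Mul(-1, 37))) = Add(Y, Add(32, Mul(-1, Y), -37)) = Add(Y, Add(-5, Mul(-1, Y))) = -5)
Add(Add(K, Function('j')(493, -1624)), Function('X')(Function('b')(10, 2))) = Add(Add(1411637, 493), -5) = Add(1412130, -5) = 1412125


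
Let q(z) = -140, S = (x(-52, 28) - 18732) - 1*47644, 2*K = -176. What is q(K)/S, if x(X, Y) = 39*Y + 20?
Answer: 35/16316 ≈ 0.0021451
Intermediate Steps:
K = -88 (K = (1/2)*(-176) = -88)
x(X, Y) = 20 + 39*Y
S = -65264 (S = ((20 + 39*28) - 18732) - 1*47644 = ((20 + 1092) - 18732) - 47644 = (1112 - 18732) - 47644 = -17620 - 47644 = -65264)
q(K)/S = -140/(-65264) = -140*(-1/65264) = 35/16316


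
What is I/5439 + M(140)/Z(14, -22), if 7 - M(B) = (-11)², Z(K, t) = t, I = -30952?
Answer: -30449/59829 ≈ -0.50893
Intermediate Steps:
M(B) = -114 (M(B) = 7 - 1*(-11)² = 7 - 1*121 = 7 - 121 = -114)
I/5439 + M(140)/Z(14, -22) = -30952/5439 - 114/(-22) = -30952*1/5439 - 114*(-1/22) = -30952/5439 + 57/11 = -30449/59829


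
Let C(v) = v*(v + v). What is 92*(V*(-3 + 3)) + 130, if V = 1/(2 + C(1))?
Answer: 130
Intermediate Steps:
C(v) = 2*v² (C(v) = v*(2*v) = 2*v²)
V = ¼ (V = 1/(2 + 2*1²) = 1/(2 + 2*1) = 1/(2 + 2) = 1/4 = ¼ ≈ 0.25000)
92*(V*(-3 + 3)) + 130 = 92*((-3 + 3)/4) + 130 = 92*((¼)*0) + 130 = 92*0 + 130 = 0 + 130 = 130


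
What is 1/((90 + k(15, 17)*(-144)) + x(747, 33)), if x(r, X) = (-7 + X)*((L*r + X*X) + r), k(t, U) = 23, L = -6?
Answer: -1/72018 ≈ -1.3885e-5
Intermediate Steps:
x(r, X) = (-7 + X)*(X**2 - 5*r) (x(r, X) = (-7 + X)*((-6*r + X*X) + r) = (-7 + X)*((-6*r + X**2) + r) = (-7 + X)*((X**2 - 6*r) + r) = (-7 + X)*(X**2 - 5*r))
1/((90 + k(15, 17)*(-144)) + x(747, 33)) = 1/((90 + 23*(-144)) + (33**3 - 7*33**2 + 35*747 - 5*33*747)) = 1/((90 - 3312) + (35937 - 7*1089 + 26145 - 123255)) = 1/(-3222 + (35937 - 7623 + 26145 - 123255)) = 1/(-3222 - 68796) = 1/(-72018) = -1/72018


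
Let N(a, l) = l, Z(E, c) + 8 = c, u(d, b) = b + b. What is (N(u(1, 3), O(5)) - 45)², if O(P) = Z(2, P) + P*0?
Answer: 2304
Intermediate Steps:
u(d, b) = 2*b
Z(E, c) = -8 + c
O(P) = -8 + P (O(P) = (-8 + P) + P*0 = (-8 + P) + 0 = -8 + P)
(N(u(1, 3), O(5)) - 45)² = ((-8 + 5) - 45)² = (-3 - 45)² = (-48)² = 2304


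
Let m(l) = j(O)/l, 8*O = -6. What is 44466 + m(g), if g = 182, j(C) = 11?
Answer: 8092823/182 ≈ 44466.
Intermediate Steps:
O = -¾ (O = (⅛)*(-6) = -¾ ≈ -0.75000)
m(l) = 11/l
44466 + m(g) = 44466 + 11/182 = 8092823/182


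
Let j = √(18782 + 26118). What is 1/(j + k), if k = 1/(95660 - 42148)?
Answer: -53512/128572683065599 + 28635341440*√449/128572683065599 ≈ 0.0047193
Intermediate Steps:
k = 1/53512 ≈ 1.8687e-5
j = 10*√449 (j = √44900 = 10*√449 ≈ 211.90)
1/(j + k) = 1/(10*√449 + 1/53512) = 1/(1/53512 + 10*√449)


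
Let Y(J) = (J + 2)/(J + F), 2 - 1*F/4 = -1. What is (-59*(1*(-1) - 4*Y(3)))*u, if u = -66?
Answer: -9086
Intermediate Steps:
F = 12 (F = 8 - 4*(-1) = 8 + 4 = 12)
Y(J) = (2 + J)/(12 + J) (Y(J) = (J + 2)/(J + 12) = (2 + J)/(12 + J))
(-59*(1*(-1) - 4*Y(3)))*u = -59*(1*(-1) - 4*(2 + 3)/(12 + 3))*(-66) = -59*(-1 - 4*5/15)*(-66) = -59*(-1 - 4*1/3)*(-66) = -59*(-1 - 4/3)*(-66) = -59*(-7/3)*(-66) = (413/3)*(-66) = -9086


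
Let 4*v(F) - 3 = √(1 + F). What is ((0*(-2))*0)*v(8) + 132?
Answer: 132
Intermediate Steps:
v(F) = ¾ + √(1 + F)/4
((0*(-2))*0)*v(8) + 132 = ((0*(-2))*0)*(¾ + √(1 + 8)/4) + 132 = (0*0)*(¾ + √9/4) + 132 = 0*(¾ + (¼)*3) + 132 = 0*(¾ + ¾) + 132 = 0*(3/2) + 132 = 0 + 132 = 132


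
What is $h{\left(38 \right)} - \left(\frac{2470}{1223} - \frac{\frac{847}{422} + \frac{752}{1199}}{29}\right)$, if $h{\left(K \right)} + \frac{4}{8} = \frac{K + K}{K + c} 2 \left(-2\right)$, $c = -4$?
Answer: $- \frac{1734339222938}{152536934671} \approx -11.37$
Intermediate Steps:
$h{\left(K \right)} = - \frac{1}{2} - \frac{8 K}{-4 + K}$ ($h{\left(K \right)} = - \frac{1}{2} + \frac{K + K}{K - 4} \cdot 2 \left(-2\right) = - \frac{1}{2} + \frac{2 K}{-4 + K} 2 \left(-2\right) = - \frac{1}{2} + \frac{4 K}{-4 + K} \left(-2\right) = - \frac{1}{2} - \frac{8 K}{-4 + K}$)
$h{\left(38 \right)} - \left(\frac{2470}{1223} - \frac{\frac{847}{422} + \frac{752}{1199}}{29}\right) = \frac{4 - 646}{2 \left(-4 + 38\right)} - \left(\frac{2470}{1223} - \frac{\frac{847}{422} + \frac{752}{1199}}{29}\right) = \frac{4 - 646}{2 \cdot 34} - \left(\frac{2470}{1223} - \left(847 \cdot \frac{1}{422} + 752 \cdot \frac{1}{1199}\right) \frac{1}{29}\right) = \frac{1}{2} \cdot \frac{1}{34} \left(-642\right) - \left(\frac{2470}{1223} - \left(\frac{847}{422} + \frac{752}{1199}\right) \frac{1}{29}\right) = - \frac{321}{34} + \left(\frac{1332897}{505978} \cdot \frac{1}{29} - \frac{2470}{1223}\right) = - \frac{321}{34} + \left(\frac{1332897}{14673362} - \frac{2470}{1223}\right) = - \frac{321}{34} - \frac{34613071109}{17945521726} = - \frac{1734339222938}{152536934671}$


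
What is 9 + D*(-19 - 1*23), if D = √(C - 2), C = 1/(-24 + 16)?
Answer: 9 - 21*I*√34/2 ≈ 9.0 - 61.225*I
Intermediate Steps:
C = -⅛ (C = 1/(-8) = -⅛ ≈ -0.12500)
D = I*√34/4 (D = √(-⅛ - 2) = √(-17/8) = I*√34/4 ≈ 1.4577*I)
9 + D*(-19 - 1*23) = 9 + (I*√34/4)*(-19 - 1*23) = 9 + (I*√34/4)*(-19 - 23) = 9 + (I*√34/4)*(-42) = 9 - 21*I*√34/2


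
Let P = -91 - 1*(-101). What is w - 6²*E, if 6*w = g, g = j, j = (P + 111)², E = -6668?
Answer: 1454929/6 ≈ 2.4249e+5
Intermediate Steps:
P = 10 (P = -91 + 101 = 10)
j = 14641 (j = (10 + 111)² = 121² = 14641)
g = 14641
w = 14641/6 (w = (⅙)*14641 = 14641/6 ≈ 2440.2)
w - 6²*E = 14641/6 - 6²*(-6668) = 14641/6 - 36*(-6668) = 14641/6 - 1*(-240048) = 14641/6 + 240048 = 1454929/6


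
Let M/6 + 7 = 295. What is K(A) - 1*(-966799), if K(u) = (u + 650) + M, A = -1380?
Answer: 967797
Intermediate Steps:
M = 1728 (M = -42 + 6*295 = -42 + 1770 = 1728)
K(u) = 2378 + u (K(u) = (u + 650) + 1728 = (650 + u) + 1728 = 2378 + u)
K(A) - 1*(-966799) = (2378 - 1380) - 1*(-966799) = 998 + 966799 = 967797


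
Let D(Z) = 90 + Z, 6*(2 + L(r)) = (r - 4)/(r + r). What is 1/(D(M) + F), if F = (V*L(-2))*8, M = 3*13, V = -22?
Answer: 1/437 ≈ 0.0022883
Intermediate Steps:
M = 39
L(r) = -2 + (-4 + r)/(12*r) (L(r) = -2 + ((r - 4)/(r + r))/6 = -2 + ((-4 + r)/((2*r)))/6 = -2 + ((-4 + r)*(1/(2*r)))/6 = -2 + ((-4 + r)/(2*r))/6 = -2 + (-4 + r)/(12*r))
F = 308 (F = -11*(-4 - 23*(-2))/(6*(-2))*8 = -11*(-1)*(-4 + 46)/(6*2)*8 = -11*(-1)*42/(6*2)*8 = -22*(-7/4)*8 = (77/2)*8 = 308)
1/(D(M) + F) = 1/((90 + 39) + 308) = 1/(129 + 308) = 1/437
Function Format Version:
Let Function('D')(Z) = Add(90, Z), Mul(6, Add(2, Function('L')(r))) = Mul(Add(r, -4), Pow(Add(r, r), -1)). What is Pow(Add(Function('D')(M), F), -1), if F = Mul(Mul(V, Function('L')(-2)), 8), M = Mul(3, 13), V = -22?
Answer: Rational(1, 437) ≈ 0.0022883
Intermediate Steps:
M = 39
Function('L')(r) = Add(-2, Mul(Rational(1, 12), Pow(r, -1), Add(-4, r))) (Function('L')(r) = Add(-2, Mul(Rational(1, 6), Mul(Add(r, -4), Pow(Add(r, r), -1)))) = Add(-2, Mul(Rational(1, 6), Mul(Add(-4, r), Pow(Mul(2, r), -1)))) = Add(-2, Mul(Rational(1, 6), Mul(Add(-4, r), Mul(Rational(1, 2), Pow(r, -1))))) = Add(-2, Mul(Rational(1, 6), Mul(Rational(1, 2), Pow(r, -1), Add(-4, r)))) = Add(-2, Mul(Rational(1, 12), Pow(r, -1), Add(-4, r))))
F = 308 (F = Mul(Mul(-22, Mul(Rational(1, 12), Pow(-2, -1), Add(-4, Mul(-23, -2)))), 8) = Mul(Mul(-22, Mul(Rational(1, 12), Rational(-1, 2), Add(-4, 46))), 8) = Mul(Mul(-22, Mul(Rational(1, 12), Rational(-1, 2), 42)), 8) = Mul(Mul(-22, Rational(-7, 4)), 8) = Mul(Rational(77, 2), 8) = 308)
Pow(Add(Function('D')(M), F), -1) = Pow(Add(Add(90, 39), 308), -1) = Pow(Add(129, 308), -1) = Pow(437, -1) = Rational(1, 437)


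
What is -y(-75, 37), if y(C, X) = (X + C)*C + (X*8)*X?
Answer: -13802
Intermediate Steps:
y(C, X) = 8*X² + C*(C + X) (y(C, X) = (C + X)*C + (8*X)*X = C*(C + X) + 8*X² = 8*X² + C*(C + X))
-y(-75, 37) = -((-75)² + 8*37² - 75*37) = -(5625 + 8*1369 - 2775) = -(5625 + 10952 - 2775) = -1*13802 = -13802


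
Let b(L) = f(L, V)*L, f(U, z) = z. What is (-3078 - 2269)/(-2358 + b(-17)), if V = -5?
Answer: 5347/2273 ≈ 2.3524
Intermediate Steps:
b(L) = -5*L
(-3078 - 2269)/(-2358 + b(-17)) = (-3078 - 2269)/(-2358 - 5*(-17)) = -5347/(-2358 + 85) = -5347/(-2273) = -5347*(-1/2273) = 5347/2273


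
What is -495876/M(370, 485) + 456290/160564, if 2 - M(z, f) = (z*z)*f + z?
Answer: 3796980841723/1332618339194 ≈ 2.8493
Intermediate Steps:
M(z, f) = 2 - z - f*z**2 (M(z, f) = 2 - ((z*z)*f + z) = 2 - (z**2*f + z) = 2 - (f*z**2 + z) = 2 - (z + f*z**2) = 2 + (-z - f*z**2) = 2 - z - f*z**2)
-495876/M(370, 485) + 456290/160564 = -495876/(2 - 1*370 - 1*485*370**2) + 456290/160564 = -495876/(2 - 370 - 1*485*136900) + 456290*(1/160564) = -495876/(2 - 370 - 66396500) + 228145/80282 = -495876/(-66396868) + 228145/80282 = -495876*(-1/66396868) + 228145/80282 = 123969/16599217 + 228145/80282 = 3796980841723/1332618339194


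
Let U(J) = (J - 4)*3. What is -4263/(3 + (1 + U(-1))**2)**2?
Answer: -4263/39601 ≈ -0.10765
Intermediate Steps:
U(J) = -12 + 3*J (U(J) = (-4 + J)*3 = -12 + 3*J)
-4263/(3 + (1 + U(-1))**2)**2 = -4263/(3 + (1 + (-12 + 3*(-1)))**2)**2 = -4263/(3 + (1 + (-12 - 3))**2)**2 = -4263/(3 + (1 - 15)**2)**2 = -4263/(3 + (-14)**2)**2 = -4263/(3 + 196)**2 = -4263/(199**2) = -4263/39601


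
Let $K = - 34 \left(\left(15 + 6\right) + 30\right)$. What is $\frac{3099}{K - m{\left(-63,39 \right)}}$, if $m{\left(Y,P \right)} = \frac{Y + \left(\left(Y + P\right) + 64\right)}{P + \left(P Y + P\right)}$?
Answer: $- \frac{7372521}{4125209} \approx -1.7872$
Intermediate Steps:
$K = -1734$ ($K = - 34 \left(21 + 30\right) = \left(-34\right) 51 = -1734$)
$m{\left(Y,P \right)} = \frac{64 + P + 2 Y}{2 P + P Y}$ ($m{\left(Y,P \right)} = \frac{Y + \left(\left(P + Y\right) + 64\right)}{P + \left(P + P Y\right)} = \frac{Y + \left(64 + P + Y\right)}{2 P + P Y} = \frac{64 + P + 2 Y}{2 P + P Y}$)
$\frac{3099}{K - m{\left(-63,39 \right)}} = \frac{3099}{-1734 - \frac{64 + 39 + 2 \left(-63\right)}{39 \left(2 - 63\right)}} = \frac{3099}{-1734 - \frac{64 + 39 - 126}{39 \left(-61\right)}} = \frac{3099}{-1734 - \frac{1}{39} \left(- \frac{1}{61}\right) \left(-23\right)} = \frac{3099}{-1734 - \frac{23}{2379}} = \frac{3099}{- \frac{4125209}{2379}} = 3099 \left(- \frac{2379}{4125209}\right) = - \frac{7372521}{4125209}$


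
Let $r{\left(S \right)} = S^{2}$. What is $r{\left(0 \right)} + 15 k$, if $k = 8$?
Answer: $120$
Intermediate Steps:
$r{\left(0 \right)} + 15 k = 0^{2} + 15 \cdot 8 = 0 + 120 = 120$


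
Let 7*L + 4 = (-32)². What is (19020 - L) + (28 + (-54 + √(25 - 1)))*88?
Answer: 116104/7 + 176*√6 ≈ 17017.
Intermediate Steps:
L = 1020/7 (L = -4/7 + (⅐)*(-32)² = -4/7 + (⅐)*1024 = -4/7 + 1024/7 = 1020/7 ≈ 145.71)
(19020 - L) + (28 + (-54 + √(25 - 1)))*88 = (19020 - 1*1020/7) + (28 + (-54 + √(25 - 1)))*88 = (19020 - 1020/7) + (28 + (-54 + √24))*88 = 132120/7 + (28 + (-54 + 2*√6))*88 = 132120/7 + (-26 + 2*√6)*88 = 132120/7 + (-2288 + 176*√6) = 116104/7 + 176*√6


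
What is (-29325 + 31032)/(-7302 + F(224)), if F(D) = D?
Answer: -1707/7078 ≈ -0.24117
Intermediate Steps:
(-29325 + 31032)/(-7302 + F(224)) = (-29325 + 31032)/(-7302 + 224) = 1707/(-7078) = 1707*(-1/7078) = -1707/7078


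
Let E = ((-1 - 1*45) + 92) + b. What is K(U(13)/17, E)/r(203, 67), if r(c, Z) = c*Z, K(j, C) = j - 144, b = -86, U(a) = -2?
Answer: -350/33031 ≈ -0.010596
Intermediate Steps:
E = -40 (E = ((-1 - 1*45) + 92) - 86 = ((-1 - 45) + 92) - 86 = (-46 + 92) - 86 = 46 - 86 = -40)
K(j, C) = -144 + j
r(c, Z) = Z*c
K(U(13)/17, E)/r(203, 67) = (-144 - 2/17)/((67*203)) = (-144 - 2*1/17)/13601 = (-144 - 2/17)*(1/13601) = -2450/17*1/13601 = -350/33031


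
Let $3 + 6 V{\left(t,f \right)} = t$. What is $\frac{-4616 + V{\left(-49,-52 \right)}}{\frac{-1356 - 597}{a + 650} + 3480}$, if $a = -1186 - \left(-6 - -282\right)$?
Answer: $- \frac{1609384}{1211877} \approx -1.328$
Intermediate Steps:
$V{\left(t,f \right)} = - \frac{1}{2} + \frac{t}{6}$
$a = -1462$ ($a = -1186 - \left(-6 + 282\right) = -1186 - 276 = -1462$)
$\frac{-4616 + V{\left(-49,-52 \right)}}{\frac{-1356 - 597}{a + 650} + 3480} = \frac{-4616 + \left(- \frac{1}{2} + \frac{1}{6} \left(-49\right)\right)}{\frac{-1356 - 597}{-1462 + 650} + 3480} = \frac{-4616 - \frac{26}{3}}{- \frac{1953}{-812} + 3480} = \frac{-4616 - \frac{26}{3}}{\left(-1953\right) \left(- \frac{1}{812}\right) + 3480} = - \frac{13874}{3 \left(\frac{279}{116} + 3480\right)} = - \frac{13874}{3 \cdot \frac{403959}{116}} = \left(- \frac{13874}{3}\right) \frac{116}{403959} = - \frac{1609384}{1211877}$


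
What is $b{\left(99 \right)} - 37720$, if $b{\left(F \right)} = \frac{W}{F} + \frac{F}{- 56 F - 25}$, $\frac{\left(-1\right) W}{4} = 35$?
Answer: $- \frac{20796994781}{551331} \approx -37721.0$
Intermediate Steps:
$W = -140$ ($W = \left(-4\right) 35 = -140$)
$b{\left(F \right)} = - \frac{140}{F} + \frac{F}{-25 - 56 F}$ ($b{\left(F \right)} = - \frac{140}{F} + \frac{F}{- 56 F - 25} = - \frac{140}{F} + \frac{F}{-25 - 56 F}$)
$b{\left(99 \right)} - 37720 = \frac{-3500 - 99^{2} - 776160}{99 \left(25 + 56 \cdot 99\right)} - 37720 = \frac{-3500 - 9801 - 776160}{99 \left(25 + 5544\right)} - 37720 = \frac{-3500 - 9801 - 776160}{99 \cdot 5569} - 37720 = \frac{1}{99} \cdot \frac{1}{5569} \left(-789461\right) - 37720 = - \frac{789461}{551331} - 37720 = - \frac{20796994781}{551331}$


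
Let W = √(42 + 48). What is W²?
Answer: 90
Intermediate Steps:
W = 3*√10 (W = √90 = 3*√10 ≈ 9.4868)
W² = (3*√10)² = 90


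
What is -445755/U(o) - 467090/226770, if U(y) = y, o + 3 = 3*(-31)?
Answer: 3367967357/725664 ≈ 4641.2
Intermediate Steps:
o = -96 (o = -3 + 3*(-31) = -3 - 93 = -96)
-445755/U(o) - 467090/226770 = -445755/(-96) - 467090/226770 = -445755*(-1/96) - 467090*1/226770 = 148585/32 - 46709/22677 = 3367967357/725664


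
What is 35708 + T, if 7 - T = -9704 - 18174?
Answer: 63593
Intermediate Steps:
T = 27885 (T = 7 - (-9704 - 18174) = 7 - 1*(-27878) = 7 + 27878 = 27885)
35708 + T = 35708 + 27885 = 63593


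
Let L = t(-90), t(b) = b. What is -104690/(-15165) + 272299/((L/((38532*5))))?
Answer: -1767939903020/3033 ≈ -5.8290e+8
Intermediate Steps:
L = -90
-104690/(-15165) + 272299/((L/((38532*5)))) = -104690/(-15165) + 272299/((-90/(38532*5))) = -104690*(-1/15165) + 272299/((-90/192660)) = 20938/3033 + 272299/((-90*1/192660)) = 20938/3033 + 272299/(-3/6422) = 20938/3033 + 272299*(-6422/3) = 20938/3033 - 1748704178/3 = -1767939903020/3033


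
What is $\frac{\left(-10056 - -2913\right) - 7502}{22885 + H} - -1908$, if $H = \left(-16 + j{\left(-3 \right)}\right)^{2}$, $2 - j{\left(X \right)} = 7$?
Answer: $\frac{44491363}{23326} \approx 1907.4$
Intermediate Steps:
$j{\left(X \right)} = -5$ ($j{\left(X \right)} = 2 - 7 = -5$)
$H = 441$ ($H = \left(-16 - 5\right)^{2} = \left(-21\right)^{2} = 441$)
$\frac{\left(-10056 - -2913\right) - 7502}{22885 + H} - -1908 = \frac{\left(-10056 - -2913\right) - 7502}{22885 + 441} - -1908 = \frac{\left(-10056 + 2913\right) - 7502}{23326} + 1908 = \left(-7143 - 7502\right) \frac{1}{23326} + 1908 = \left(-14645\right) \frac{1}{23326} + 1908 = - \frac{14645}{23326} + 1908 = \frac{44491363}{23326}$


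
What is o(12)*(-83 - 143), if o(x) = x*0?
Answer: 0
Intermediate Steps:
o(x) = 0
o(12)*(-83 - 143) = 0*(-83 - 143) = 0*(-226) = 0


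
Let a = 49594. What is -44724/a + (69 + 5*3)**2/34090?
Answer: -41953782/60380695 ≈ -0.69482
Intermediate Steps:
-44724/a + (69 + 5*3)**2/34090 = -44724/49594 + (69 + 5*3)**2/34090 = -44724*1/49594 + (69 + 15)**2*(1/34090) = -22362/24797 + 84**2*(1/34090) = -22362/24797 + 7056*(1/34090) = -22362/24797 + 504/2435 = -41953782/60380695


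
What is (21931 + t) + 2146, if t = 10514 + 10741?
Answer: 45332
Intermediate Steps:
t = 21255
(21931 + t) + 2146 = (21931 + 21255) + 2146 = 43186 + 2146 = 45332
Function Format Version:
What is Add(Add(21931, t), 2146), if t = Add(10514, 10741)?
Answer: 45332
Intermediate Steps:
t = 21255
Add(Add(21931, t), 2146) = Add(Add(21931, 21255), 2146) = Add(43186, 2146) = 45332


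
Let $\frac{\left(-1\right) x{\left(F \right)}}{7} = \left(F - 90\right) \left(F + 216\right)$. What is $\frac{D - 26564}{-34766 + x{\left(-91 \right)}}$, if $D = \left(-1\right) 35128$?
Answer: $- \frac{20564}{41203} \approx -0.49909$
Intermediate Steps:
$D = -35128$
$x{\left(F \right)} = - 7 \left(-90 + F\right) \left(216 + F\right)$ ($x{\left(F \right)} = - 7 \left(F - 90\right) \left(F + 216\right) = - 7 \left(-90 + F\right) \left(216 + F\right)$)
$\frac{D - 26564}{-34766 + x{\left(-91 \right)}} = \frac{-35128 - 26564}{-34766 - \left(-216342 + 57967\right)} = \frac{-35128 - 26564}{-34766 + \left(136080 + 80262 - 57967\right)} = - \frac{61692}{-34766 + 158375} = - \frac{61692}{123609} = \left(-61692\right) \frac{1}{123609} = - \frac{20564}{41203}$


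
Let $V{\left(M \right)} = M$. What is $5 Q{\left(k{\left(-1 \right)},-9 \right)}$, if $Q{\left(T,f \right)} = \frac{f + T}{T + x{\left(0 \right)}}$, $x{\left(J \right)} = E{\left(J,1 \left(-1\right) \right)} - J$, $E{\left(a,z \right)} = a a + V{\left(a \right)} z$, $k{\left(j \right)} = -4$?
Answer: $\frac{65}{4} \approx 16.25$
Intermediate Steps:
$E{\left(a,z \right)} = a^{2} + a z$ ($E{\left(a,z \right)} = a a + a z = a^{2} + a z$)
$x{\left(J \right)} = - J + J \left(-1 + J\right)$ ($x{\left(J \right)} = J \left(J + 1 \left(-1\right)\right) - J = J \left(J - 1\right) - J = J \left(-1 + J\right) - J = - J + J \left(-1 + J\right)$)
$Q{\left(T,f \right)} = \frac{T + f}{T}$ ($Q{\left(T,f \right)} = \frac{f + T}{T + 0 \left(-2 + 0\right)} = \frac{T + f}{T + 0 \left(-2\right)} = \frac{T + f}{T + 0} = \frac{T + f}{T}$)
$5 Q{\left(k{\left(-1 \right)},-9 \right)} = 5 \frac{-4 - 9}{-4} = 5 \left(\left(- \frac{1}{4}\right) \left(-13\right)\right) = 5 \cdot \frac{13}{4} = \frac{65}{4}$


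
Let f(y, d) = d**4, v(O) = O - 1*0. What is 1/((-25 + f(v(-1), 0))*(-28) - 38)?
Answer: 1/662 ≈ 0.0015106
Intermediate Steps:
v(O) = O (v(O) = O + 0 = O)
1/((-25 + f(v(-1), 0))*(-28) - 38) = 1/((-25 + 0**4)*(-28) - 38) = 1/((-25 + 0)*(-28) - 38) = 1/(-25*(-28) - 38) = 1/(700 - 38) = 1/662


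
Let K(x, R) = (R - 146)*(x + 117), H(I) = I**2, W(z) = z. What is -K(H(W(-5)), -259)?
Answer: 57510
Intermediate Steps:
K(x, R) = (-146 + R)*(117 + x)
-K(H(W(-5)), -259) = -(-17082 - 146*(-5)**2 + 117*(-259) - 259*(-5)**2) = -(-17082 - 146*25 - 30303 - 259*25) = -(-17082 - 3650 - 30303 - 6475) = -1*(-57510) = 57510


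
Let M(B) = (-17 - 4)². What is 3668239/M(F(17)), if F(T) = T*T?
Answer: 3668239/441 ≈ 8318.0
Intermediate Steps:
F(T) = T²
M(B) = 441 (M(B) = (-21)² = 441)
3668239/M(F(17)) = 3668239/441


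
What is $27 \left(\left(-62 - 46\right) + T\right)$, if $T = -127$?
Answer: $-6345$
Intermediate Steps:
$27 \left(\left(-62 - 46\right) + T\right) = 27 \left(\left(-62 - 46\right) - 127\right) = 27 \left(-108 - 127\right) = 27 \left(-235\right) = -6345$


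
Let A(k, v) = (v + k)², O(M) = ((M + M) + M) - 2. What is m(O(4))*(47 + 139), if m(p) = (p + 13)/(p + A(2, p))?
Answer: 2139/77 ≈ 27.779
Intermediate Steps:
O(M) = -2 + 3*M (O(M) = (2*M + M) - 2 = 3*M - 2 = -2 + 3*M)
A(k, v) = (k + v)²
m(p) = (13 + p)/(p + (2 + p)²) (m(p) = (p + 13)/(p + (2 + p)²) = (13 + p)/(p + (2 + p)²))
m(O(4))*(47 + 139) = ((13 + (-2 + 3*4))/((-2 + 3*4) + (2 + (-2 + 3*4))²))*(47 + 139) = ((13 + (-2 + 12))/((-2 + 12) + (2 + (-2 + 12))²))*186 = ((13 + 10)/(10 + (2 + 10)²))*186 = (23/(10 + 12²))*186 = (23/(10 + 144))*186 = (23/154)*186 = 2139/77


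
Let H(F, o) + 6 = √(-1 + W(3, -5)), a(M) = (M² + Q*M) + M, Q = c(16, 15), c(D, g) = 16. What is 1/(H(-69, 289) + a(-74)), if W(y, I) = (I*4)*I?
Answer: 468/1971205 - √11/5913615 ≈ 0.00023686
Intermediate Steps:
Q = 16
W(y, I) = 4*I² (W(y, I) = (4*I)*I = 4*I²)
a(M) = M² + 17*M (a(M) = (M² + 16*M) + M = M² + 17*M)
H(F, o) = -6 + 3*√11 (H(F, o) = -6 + √(-1 + 4*(-5)²) = -6 + √(-1 + 4*25) = -6 + √(-1 + 100) = -6 + √99 = -6 + 3*√11)
1/(H(-69, 289) + a(-74)) = 1/((-6 + 3*√11) - 74*(17 - 74)) = 1/((-6 + 3*√11) - 74*(-57)) = 1/((-6 + 3*√11) + 4218) = 1/(4212 + 3*√11)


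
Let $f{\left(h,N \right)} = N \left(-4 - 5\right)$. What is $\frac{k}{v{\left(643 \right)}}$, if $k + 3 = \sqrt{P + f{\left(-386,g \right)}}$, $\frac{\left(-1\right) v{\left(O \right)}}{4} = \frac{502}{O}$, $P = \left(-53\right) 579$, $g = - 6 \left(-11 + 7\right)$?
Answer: $\frac{1929}{2008} - \frac{643 i \sqrt{30903}}{2008} \approx 0.96066 - 56.292 i$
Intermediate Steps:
$g = 24$ ($g = \left(-6\right) \left(-4\right) = 24$)
$P = -30687$
$f{\left(h,N \right)} = - 9 N$ ($f{\left(h,N \right)} = N \left(-9\right) = - 9 N$)
$v{\left(O \right)} = - \frac{2008}{O}$ ($v{\left(O \right)} = - 4 \frac{502}{O} = - \frac{2008}{O}$)
$k = -3 + i \sqrt{30903}$ ($k = -3 + \sqrt{-30687 - 216} = -3 + \sqrt{-30903} = -3 + i \sqrt{30903} \approx -3.0 + 175.79 i$)
$\frac{k}{v{\left(643 \right)}} = \frac{-3 + i \sqrt{30903}}{\left(-2008\right) \frac{1}{643}} = \frac{-3 + i \sqrt{30903}}{- \frac{2008}{643}} = \left(-3 + i \sqrt{30903}\right) \left(- \frac{643}{2008}\right) = \frac{1929}{2008} - \frac{643 i \sqrt{30903}}{2008}$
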